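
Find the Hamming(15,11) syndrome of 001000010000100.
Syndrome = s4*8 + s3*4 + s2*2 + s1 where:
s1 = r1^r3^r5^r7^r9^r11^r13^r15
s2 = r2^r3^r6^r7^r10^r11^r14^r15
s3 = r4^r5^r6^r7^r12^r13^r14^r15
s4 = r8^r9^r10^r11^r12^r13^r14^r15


s1=0, s2=1, s3=1, s4=0

Syndrome = 6 (error at position 6)


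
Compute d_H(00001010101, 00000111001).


XOR: 00001101100
Count of 1s: 4

4


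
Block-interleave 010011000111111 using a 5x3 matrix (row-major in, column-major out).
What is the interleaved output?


Matrix:
  010
  011
  000
  111
  111
Read columns: 000111101101011

000111101101011


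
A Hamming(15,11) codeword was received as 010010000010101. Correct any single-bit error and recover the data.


Syndrome = 14: error at position 14

Data: 01000010111 (corrected bit 14)


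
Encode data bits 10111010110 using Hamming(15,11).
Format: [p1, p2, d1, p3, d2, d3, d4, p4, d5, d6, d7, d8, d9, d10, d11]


Parity bits: p1=1, p2=1, p3=0, p4=0

111001101010110


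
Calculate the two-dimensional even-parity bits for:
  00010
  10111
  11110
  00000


Row parities: 1000
Column parities: 01011

Row P: 1000, Col P: 01011, Corner: 1


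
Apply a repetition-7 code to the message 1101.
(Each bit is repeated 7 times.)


Each bit -> 7 copies

1111111111111100000001111111


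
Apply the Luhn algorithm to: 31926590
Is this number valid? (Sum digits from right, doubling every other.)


Luhn sum = 35
35 mod 10 = 5

Invalid (Luhn sum mod 10 = 5)


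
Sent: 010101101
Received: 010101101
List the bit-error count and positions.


XOR: 000000000

0 errors (received matches sent)


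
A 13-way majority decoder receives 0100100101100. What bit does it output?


Ones: 5 out of 13
Threshold: 7

0 (5/13 voted 1)


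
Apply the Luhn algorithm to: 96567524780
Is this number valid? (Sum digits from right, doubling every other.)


Luhn sum = 52
52 mod 10 = 2

Invalid (Luhn sum mod 10 = 2)


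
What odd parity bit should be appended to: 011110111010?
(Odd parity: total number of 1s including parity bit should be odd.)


Number of 1s in data: 8
Parity bit: 1

1


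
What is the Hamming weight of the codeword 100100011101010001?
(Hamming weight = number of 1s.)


Counting 1s in 100100011101010001

8


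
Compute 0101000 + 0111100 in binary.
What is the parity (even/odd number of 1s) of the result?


0101000 = 40
0111100 = 60
Sum = 100 = 1100100
1s count = 3

odd parity (3 ones in 1100100)


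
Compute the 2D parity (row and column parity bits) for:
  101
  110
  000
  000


Row parities: 0000
Column parities: 011

Row P: 0000, Col P: 011, Corner: 0


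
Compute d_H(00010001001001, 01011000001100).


XOR: 01001001000101
Count of 1s: 5

5


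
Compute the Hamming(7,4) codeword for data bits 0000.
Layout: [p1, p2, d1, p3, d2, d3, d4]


Parity bits: p1=0, p2=0, p3=0

0000000


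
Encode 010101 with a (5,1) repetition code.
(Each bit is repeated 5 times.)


Each bit -> 5 copies

000001111100000111110000011111


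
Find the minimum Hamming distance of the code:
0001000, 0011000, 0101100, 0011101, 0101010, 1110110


Comparing all pairs, minimum distance: 1
Can detect 0 errors, correct 0 errors

1


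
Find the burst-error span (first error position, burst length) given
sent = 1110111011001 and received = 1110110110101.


XOR: 0000001101100

Burst at position 6, length 5


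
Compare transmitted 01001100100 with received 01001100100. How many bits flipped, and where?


XOR: 00000000000

0 errors (received matches sent)


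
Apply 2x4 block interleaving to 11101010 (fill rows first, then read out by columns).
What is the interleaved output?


Matrix:
  1110
  1010
Read columns: 11101100

11101100


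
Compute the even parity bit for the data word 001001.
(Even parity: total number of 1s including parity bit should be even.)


Number of 1s in data: 2
Parity bit: 0

0


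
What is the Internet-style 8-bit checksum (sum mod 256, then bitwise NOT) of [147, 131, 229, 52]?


Sum = 559 mod 256 = 47
Complement = 208

208


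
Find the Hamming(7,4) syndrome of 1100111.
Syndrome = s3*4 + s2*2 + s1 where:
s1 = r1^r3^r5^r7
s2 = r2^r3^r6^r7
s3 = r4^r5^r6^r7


s1=1, s2=1, s3=1

Syndrome = 7 (error at position 7)


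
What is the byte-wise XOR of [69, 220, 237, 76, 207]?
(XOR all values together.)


XOR chain: 69 ^ 220 ^ 237 ^ 76 ^ 207 = 247

247


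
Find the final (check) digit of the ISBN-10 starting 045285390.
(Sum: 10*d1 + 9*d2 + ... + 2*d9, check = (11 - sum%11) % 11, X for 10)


Weighted sum: 202
202 mod 11 = 4

Check digit: 7


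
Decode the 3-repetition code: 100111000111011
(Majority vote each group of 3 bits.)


Groups: 100, 111, 000, 111, 011
Majority votes: 01011

01011


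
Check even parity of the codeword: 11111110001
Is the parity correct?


Number of 1s: 8

Yes, parity is correct (8 ones)


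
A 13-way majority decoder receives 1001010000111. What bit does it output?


Ones: 6 out of 13
Threshold: 7

0 (6/13 voted 1)


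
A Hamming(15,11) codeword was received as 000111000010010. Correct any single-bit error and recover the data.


Syndrome = 2: error at position 2

Data: 01100010010 (corrected bit 2)


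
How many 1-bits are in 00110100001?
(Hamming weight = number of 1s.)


Counting 1s in 00110100001

4


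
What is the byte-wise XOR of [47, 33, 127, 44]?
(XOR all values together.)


XOR chain: 47 ^ 33 ^ 127 ^ 44 = 93

93


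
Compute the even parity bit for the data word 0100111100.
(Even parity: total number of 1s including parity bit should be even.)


Number of 1s in data: 5
Parity bit: 1

1


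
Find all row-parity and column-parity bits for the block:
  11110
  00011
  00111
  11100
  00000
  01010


Row parities: 001100
Column parities: 01100

Row P: 001100, Col P: 01100, Corner: 0


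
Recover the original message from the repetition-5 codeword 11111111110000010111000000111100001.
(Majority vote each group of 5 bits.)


Groups: 11111, 11111, 00000, 10111, 00000, 01111, 00001
Majority votes: 1101010

1101010


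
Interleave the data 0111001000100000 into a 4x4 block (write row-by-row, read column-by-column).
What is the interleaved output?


Matrix:
  0111
  0010
  0010
  0000
Read columns: 0000100011101000

0000100011101000


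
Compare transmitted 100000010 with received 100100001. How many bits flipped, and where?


XOR: 000100011

3 error(s) at position(s): 3, 7, 8


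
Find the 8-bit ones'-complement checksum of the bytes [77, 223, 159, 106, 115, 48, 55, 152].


Sum = 935 mod 256 = 167
Complement = 88

88


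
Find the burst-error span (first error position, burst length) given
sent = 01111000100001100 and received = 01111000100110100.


XOR: 00000000000111000

Burst at position 11, length 3


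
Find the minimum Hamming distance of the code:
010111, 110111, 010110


Comparing all pairs, minimum distance: 1
Can detect 0 errors, correct 0 errors

1


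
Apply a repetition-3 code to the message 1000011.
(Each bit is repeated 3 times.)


Each bit -> 3 copies

111000000000000111111


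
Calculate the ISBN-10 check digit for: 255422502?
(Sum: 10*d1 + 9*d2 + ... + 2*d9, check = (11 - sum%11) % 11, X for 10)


Weighted sum: 179
179 mod 11 = 3

Check digit: 8


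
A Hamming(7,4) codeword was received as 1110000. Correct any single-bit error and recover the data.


Syndrome = 0: no error detected

Data: 1000 (no errors)


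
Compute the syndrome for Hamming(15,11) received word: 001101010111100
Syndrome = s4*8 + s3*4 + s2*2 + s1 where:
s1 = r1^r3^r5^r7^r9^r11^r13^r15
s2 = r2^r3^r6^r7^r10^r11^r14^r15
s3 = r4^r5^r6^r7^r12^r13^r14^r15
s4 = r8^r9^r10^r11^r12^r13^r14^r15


s1=1, s2=0, s3=0, s4=1

Syndrome = 9 (error at position 9)


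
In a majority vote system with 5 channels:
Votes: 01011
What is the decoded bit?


Ones: 3 out of 5
Threshold: 3

1 (3/5 voted 1)


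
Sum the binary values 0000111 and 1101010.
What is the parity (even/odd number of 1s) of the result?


0000111 = 7
1101010 = 106
Sum = 113 = 1110001
1s count = 4

even parity (4 ones in 1110001)


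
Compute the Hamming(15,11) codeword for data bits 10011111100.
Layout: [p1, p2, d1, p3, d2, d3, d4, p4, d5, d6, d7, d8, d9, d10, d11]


Parity bits: p1=1, p2=0, p3=1, p4=1

101100111111100


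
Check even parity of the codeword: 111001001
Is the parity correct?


Number of 1s: 5

No, parity error (5 ones)


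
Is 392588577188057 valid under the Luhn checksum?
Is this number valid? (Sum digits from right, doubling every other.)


Luhn sum = 72
72 mod 10 = 2

Invalid (Luhn sum mod 10 = 2)


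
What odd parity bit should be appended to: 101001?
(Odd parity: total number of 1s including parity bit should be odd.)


Number of 1s in data: 3
Parity bit: 0

0


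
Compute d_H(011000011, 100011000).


XOR: 111011011
Count of 1s: 7

7


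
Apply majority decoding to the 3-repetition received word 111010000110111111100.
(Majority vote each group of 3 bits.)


Groups: 111, 010, 000, 110, 111, 111, 100
Majority votes: 1001110

1001110


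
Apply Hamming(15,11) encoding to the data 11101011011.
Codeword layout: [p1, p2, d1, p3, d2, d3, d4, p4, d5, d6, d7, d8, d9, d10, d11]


Parity bits: p1=1, p2=1, p3=1, p4=1

111111011011011


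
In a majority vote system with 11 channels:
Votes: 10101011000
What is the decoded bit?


Ones: 5 out of 11
Threshold: 6

0 (5/11 voted 1)


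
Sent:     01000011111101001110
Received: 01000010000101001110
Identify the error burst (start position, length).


XOR: 00000001111000000000

Burst at position 7, length 4


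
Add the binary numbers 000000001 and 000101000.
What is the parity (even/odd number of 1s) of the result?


000000001 = 1
000101000 = 40
Sum = 41 = 101001
1s count = 3

odd parity (3 ones in 101001)


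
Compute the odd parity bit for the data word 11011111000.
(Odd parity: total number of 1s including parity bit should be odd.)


Number of 1s in data: 7
Parity bit: 0

0


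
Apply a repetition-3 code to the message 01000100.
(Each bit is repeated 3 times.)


Each bit -> 3 copies

000111000000000111000000


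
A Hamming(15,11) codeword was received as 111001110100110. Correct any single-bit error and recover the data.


Syndrome = 0: no error detected

Data: 10110100110 (no errors)


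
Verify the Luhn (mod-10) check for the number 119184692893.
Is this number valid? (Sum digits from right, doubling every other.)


Luhn sum = 60
60 mod 10 = 0

Valid (Luhn sum mod 10 = 0)


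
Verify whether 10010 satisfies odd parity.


Number of 1s: 2

No, parity error (2 ones)


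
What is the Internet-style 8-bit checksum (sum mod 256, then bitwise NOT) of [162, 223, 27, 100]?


Sum = 512 mod 256 = 0
Complement = 255

255


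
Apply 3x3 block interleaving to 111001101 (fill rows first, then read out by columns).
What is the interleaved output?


Matrix:
  111
  001
  101
Read columns: 101100111

101100111


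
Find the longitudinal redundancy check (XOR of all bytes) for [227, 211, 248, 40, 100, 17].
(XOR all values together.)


XOR chain: 227 ^ 211 ^ 248 ^ 40 ^ 100 ^ 17 = 149

149


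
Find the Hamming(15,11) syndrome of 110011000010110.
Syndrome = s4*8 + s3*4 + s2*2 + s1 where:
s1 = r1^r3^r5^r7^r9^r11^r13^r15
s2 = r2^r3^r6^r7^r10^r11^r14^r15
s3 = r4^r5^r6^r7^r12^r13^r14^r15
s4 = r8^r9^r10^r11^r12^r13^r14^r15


s1=0, s2=0, s3=0, s4=1

Syndrome = 8 (error at position 8)


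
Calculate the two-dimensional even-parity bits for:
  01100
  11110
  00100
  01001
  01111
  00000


Row parities: 001000
Column parities: 10000

Row P: 001000, Col P: 10000, Corner: 1


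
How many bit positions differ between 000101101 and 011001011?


XOR: 011100110
Count of 1s: 5

5


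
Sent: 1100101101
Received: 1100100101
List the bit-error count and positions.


XOR: 0000001000

1 error(s) at position(s): 6


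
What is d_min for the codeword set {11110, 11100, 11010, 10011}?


Comparing all pairs, minimum distance: 1
Can detect 0 errors, correct 0 errors

1


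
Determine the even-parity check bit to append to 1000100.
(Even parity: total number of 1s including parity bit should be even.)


Number of 1s in data: 2
Parity bit: 0

0


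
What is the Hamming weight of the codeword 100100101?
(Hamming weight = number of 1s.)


Counting 1s in 100100101

4


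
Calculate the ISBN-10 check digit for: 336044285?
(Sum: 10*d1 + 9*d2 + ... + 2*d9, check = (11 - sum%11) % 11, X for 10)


Weighted sum: 191
191 mod 11 = 4

Check digit: 7


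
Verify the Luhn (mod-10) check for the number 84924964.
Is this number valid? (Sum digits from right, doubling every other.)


Luhn sum = 46
46 mod 10 = 6

Invalid (Luhn sum mod 10 = 6)


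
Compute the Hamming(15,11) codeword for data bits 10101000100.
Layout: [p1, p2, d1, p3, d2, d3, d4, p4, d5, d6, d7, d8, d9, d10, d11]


Parity bits: p1=1, p2=0, p3=0, p4=0

101001001000100


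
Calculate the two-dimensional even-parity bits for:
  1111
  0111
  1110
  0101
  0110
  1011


Row parities: 011001
Column parities: 1110

Row P: 011001, Col P: 1110, Corner: 1


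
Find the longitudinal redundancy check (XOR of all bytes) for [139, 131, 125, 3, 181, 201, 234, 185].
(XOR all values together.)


XOR chain: 139 ^ 131 ^ 125 ^ 3 ^ 181 ^ 201 ^ 234 ^ 185 = 89

89


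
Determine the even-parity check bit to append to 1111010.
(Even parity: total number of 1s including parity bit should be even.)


Number of 1s in data: 5
Parity bit: 1

1


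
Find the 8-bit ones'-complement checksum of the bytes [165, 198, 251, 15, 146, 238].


Sum = 1013 mod 256 = 245
Complement = 10

10


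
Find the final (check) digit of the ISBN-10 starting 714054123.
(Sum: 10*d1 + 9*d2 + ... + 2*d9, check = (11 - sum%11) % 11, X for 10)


Weighted sum: 177
177 mod 11 = 1

Check digit: X


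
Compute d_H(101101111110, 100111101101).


XOR: 001010010011
Count of 1s: 5

5


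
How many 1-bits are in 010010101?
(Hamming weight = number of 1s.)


Counting 1s in 010010101

4


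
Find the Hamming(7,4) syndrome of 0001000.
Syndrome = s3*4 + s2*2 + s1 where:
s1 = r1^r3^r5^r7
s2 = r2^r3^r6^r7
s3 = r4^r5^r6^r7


s1=0, s2=0, s3=1

Syndrome = 4 (error at position 4)


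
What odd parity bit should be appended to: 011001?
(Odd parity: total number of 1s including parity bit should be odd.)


Number of 1s in data: 3
Parity bit: 0

0


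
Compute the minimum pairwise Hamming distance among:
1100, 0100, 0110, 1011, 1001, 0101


Comparing all pairs, minimum distance: 1
Can detect 0 errors, correct 0 errors

1


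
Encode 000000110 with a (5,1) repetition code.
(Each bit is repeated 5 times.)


Each bit -> 5 copies

000000000000000000000000000000111111111100000


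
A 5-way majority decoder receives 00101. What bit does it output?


Ones: 2 out of 5
Threshold: 3

0 (2/5 voted 1)


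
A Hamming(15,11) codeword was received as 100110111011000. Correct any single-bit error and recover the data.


Syndrome = 1: error at position 1

Data: 01011011000 (corrected bit 1)


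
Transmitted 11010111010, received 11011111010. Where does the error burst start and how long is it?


XOR: 00001000000

Burst at position 4, length 1


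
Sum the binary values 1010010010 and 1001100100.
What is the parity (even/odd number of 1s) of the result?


1010010010 = 658
1001100100 = 612
Sum = 1270 = 10011110110
1s count = 7

odd parity (7 ones in 10011110110)


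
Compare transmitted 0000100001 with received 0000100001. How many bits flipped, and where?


XOR: 0000000000

0 errors (received matches sent)


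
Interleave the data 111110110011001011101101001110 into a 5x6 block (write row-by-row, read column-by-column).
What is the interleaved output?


Matrix:
  111110
  110011
  001011
  101101
  001110
Read columns: 110101100010111100111110101110

110101100010111100111110101110


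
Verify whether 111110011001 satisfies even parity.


Number of 1s: 8

Yes, parity is correct (8 ones)


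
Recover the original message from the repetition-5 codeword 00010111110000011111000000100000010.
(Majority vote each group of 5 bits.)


Groups: 00010, 11111, 00000, 11111, 00000, 01000, 00010
Majority votes: 0101000

0101000


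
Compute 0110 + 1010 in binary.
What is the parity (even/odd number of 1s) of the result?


0110 = 6
1010 = 10
Sum = 16 = 10000
1s count = 1

odd parity (1 ones in 10000)


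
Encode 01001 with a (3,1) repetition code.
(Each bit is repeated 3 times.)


Each bit -> 3 copies

000111000000111


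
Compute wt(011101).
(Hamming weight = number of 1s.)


Counting 1s in 011101

4


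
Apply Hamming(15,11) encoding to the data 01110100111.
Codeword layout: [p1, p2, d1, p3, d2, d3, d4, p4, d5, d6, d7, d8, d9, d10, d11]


Parity bits: p1=0, p2=1, p3=0, p4=0

010011100100111


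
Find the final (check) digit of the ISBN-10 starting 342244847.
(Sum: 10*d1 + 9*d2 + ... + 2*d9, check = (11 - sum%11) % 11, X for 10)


Weighted sum: 198
198 mod 11 = 0

Check digit: 0


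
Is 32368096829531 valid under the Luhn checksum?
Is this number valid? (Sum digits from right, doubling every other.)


Luhn sum = 72
72 mod 10 = 2

Invalid (Luhn sum mod 10 = 2)


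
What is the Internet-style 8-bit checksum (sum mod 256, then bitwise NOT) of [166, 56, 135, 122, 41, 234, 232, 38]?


Sum = 1024 mod 256 = 0
Complement = 255

255


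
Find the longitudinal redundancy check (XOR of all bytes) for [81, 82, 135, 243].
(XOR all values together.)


XOR chain: 81 ^ 82 ^ 135 ^ 243 = 119

119


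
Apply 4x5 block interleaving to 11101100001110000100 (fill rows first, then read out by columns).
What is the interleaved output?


Matrix:
  11101
  10000
  11100
  00100
Read columns: 11101010101100001000

11101010101100001000


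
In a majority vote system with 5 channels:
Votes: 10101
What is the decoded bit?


Ones: 3 out of 5
Threshold: 3

1 (3/5 voted 1)


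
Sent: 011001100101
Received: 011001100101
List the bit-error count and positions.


XOR: 000000000000

0 errors (received matches sent)


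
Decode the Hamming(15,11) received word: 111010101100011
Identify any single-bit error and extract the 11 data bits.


Syndrome = 0: no error detected

Data: 11011100011 (no errors)


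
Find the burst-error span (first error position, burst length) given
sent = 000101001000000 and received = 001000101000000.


XOR: 001101100000000

Burst at position 2, length 5


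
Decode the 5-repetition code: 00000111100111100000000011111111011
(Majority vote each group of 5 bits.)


Groups: 00000, 11110, 01111, 00000, 00001, 11111, 11011
Majority votes: 0110011

0110011


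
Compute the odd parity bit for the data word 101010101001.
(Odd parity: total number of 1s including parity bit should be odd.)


Number of 1s in data: 6
Parity bit: 1

1


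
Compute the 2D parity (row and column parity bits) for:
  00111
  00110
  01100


Row parities: 100
Column parities: 01101

Row P: 100, Col P: 01101, Corner: 1


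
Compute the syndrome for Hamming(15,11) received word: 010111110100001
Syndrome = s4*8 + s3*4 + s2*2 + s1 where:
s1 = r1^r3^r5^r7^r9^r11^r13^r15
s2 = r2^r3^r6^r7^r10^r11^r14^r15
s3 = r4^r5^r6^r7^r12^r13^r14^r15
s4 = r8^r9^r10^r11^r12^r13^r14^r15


s1=1, s2=1, s3=1, s4=1

Syndrome = 15 (error at position 15)


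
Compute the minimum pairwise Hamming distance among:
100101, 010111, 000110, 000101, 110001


Comparing all pairs, minimum distance: 1
Can detect 0 errors, correct 0 errors

1


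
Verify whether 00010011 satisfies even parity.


Number of 1s: 3

No, parity error (3 ones)


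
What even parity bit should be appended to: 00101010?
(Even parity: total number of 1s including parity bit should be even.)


Number of 1s in data: 3
Parity bit: 1

1


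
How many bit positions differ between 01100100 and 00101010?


XOR: 01001110
Count of 1s: 4

4


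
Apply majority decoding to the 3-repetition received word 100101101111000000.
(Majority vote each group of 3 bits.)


Groups: 100, 101, 101, 111, 000, 000
Majority votes: 011100

011100


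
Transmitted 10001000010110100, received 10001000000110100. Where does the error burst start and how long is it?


XOR: 00000000010000000

Burst at position 9, length 1


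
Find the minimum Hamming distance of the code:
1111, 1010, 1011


Comparing all pairs, minimum distance: 1
Can detect 0 errors, correct 0 errors

1


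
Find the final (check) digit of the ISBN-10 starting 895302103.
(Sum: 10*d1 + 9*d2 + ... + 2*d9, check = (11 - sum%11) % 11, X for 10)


Weighted sum: 242
242 mod 11 = 0

Check digit: 0


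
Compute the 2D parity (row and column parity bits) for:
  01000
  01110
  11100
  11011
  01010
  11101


Row parities: 111000
Column parities: 10110

Row P: 111000, Col P: 10110, Corner: 1


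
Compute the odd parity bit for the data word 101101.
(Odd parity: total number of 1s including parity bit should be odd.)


Number of 1s in data: 4
Parity bit: 1

1


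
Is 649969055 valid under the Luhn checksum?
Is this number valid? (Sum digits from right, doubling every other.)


Luhn sum = 53
53 mod 10 = 3

Invalid (Luhn sum mod 10 = 3)


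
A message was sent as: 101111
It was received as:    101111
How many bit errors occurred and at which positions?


XOR: 000000

0 errors (received matches sent)


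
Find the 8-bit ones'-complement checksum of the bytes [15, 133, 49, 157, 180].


Sum = 534 mod 256 = 22
Complement = 233

233


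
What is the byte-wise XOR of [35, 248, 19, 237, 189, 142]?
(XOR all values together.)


XOR chain: 35 ^ 248 ^ 19 ^ 237 ^ 189 ^ 142 = 22

22


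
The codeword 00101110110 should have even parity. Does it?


Number of 1s: 6

Yes, parity is correct (6 ones)


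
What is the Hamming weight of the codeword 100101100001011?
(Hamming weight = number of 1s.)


Counting 1s in 100101100001011

7


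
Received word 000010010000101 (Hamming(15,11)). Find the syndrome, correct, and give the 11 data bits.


Syndrome = 15: error at position 15

Data: 01000000100 (corrected bit 15)


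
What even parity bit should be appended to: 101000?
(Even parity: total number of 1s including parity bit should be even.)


Number of 1s in data: 2
Parity bit: 0

0


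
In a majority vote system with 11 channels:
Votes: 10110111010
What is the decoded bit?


Ones: 7 out of 11
Threshold: 6

1 (7/11 voted 1)


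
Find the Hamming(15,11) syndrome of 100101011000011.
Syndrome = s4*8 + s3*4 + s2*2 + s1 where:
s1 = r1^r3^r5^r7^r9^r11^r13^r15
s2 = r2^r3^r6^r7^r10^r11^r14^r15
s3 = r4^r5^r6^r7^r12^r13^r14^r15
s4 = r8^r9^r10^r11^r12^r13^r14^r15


s1=1, s2=1, s3=0, s4=0

Syndrome = 3 (error at position 3)


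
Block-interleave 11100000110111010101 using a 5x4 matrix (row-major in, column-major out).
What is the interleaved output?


Matrix:
  1110
  0000
  1101
  1101
  0101
Read columns: 10110101111000000111

10110101111000000111


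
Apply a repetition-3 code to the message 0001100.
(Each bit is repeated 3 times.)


Each bit -> 3 copies

000000000111111000000


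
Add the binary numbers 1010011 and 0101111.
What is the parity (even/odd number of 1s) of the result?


1010011 = 83
0101111 = 47
Sum = 130 = 10000010
1s count = 2

even parity (2 ones in 10000010)


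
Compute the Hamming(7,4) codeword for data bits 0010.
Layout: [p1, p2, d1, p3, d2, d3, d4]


Parity bits: p1=0, p2=1, p3=1

0101010


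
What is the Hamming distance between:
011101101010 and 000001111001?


XOR: 011100010011
Count of 1s: 6

6


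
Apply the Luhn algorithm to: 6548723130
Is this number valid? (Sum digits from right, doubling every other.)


Luhn sum = 44
44 mod 10 = 4

Invalid (Luhn sum mod 10 = 4)


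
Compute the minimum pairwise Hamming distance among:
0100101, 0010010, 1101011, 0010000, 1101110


Comparing all pairs, minimum distance: 1
Can detect 0 errors, correct 0 errors

1


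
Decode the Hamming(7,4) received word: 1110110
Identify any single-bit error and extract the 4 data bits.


Syndrome = 3: error at position 3

Data: 0110 (corrected bit 3)


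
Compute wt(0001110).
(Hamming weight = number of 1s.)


Counting 1s in 0001110

3


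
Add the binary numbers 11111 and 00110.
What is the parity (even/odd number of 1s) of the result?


11111 = 31
00110 = 6
Sum = 37 = 100101
1s count = 3

odd parity (3 ones in 100101)


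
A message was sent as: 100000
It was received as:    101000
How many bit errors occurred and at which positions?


XOR: 001000

1 error(s) at position(s): 2


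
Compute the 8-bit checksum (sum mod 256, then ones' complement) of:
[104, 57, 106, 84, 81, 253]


Sum = 685 mod 256 = 173
Complement = 82

82


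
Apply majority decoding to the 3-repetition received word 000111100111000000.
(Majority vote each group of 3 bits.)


Groups: 000, 111, 100, 111, 000, 000
Majority votes: 010100

010100


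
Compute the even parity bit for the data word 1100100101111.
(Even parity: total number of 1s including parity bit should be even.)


Number of 1s in data: 8
Parity bit: 0

0


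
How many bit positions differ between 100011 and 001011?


XOR: 101000
Count of 1s: 2

2


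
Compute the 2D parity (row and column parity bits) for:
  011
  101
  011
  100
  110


Row parities: 00010
Column parities: 111

Row P: 00010, Col P: 111, Corner: 1


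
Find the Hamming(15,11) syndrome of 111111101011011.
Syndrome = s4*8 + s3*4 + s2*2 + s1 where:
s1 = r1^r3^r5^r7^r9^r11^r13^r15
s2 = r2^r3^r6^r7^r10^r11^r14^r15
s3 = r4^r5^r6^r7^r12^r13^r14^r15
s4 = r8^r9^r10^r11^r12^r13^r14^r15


s1=1, s2=1, s3=1, s4=1

Syndrome = 15 (error at position 15)


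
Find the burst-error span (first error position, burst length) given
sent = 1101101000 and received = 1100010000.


XOR: 0001111000

Burst at position 3, length 4


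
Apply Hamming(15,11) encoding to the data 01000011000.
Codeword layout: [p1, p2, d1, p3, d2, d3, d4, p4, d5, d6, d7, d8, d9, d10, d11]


Parity bits: p1=0, p2=1, p3=0, p4=0

010010000011000


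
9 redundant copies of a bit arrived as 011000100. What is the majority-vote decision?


Ones: 3 out of 9
Threshold: 5

0 (3/9 voted 1)


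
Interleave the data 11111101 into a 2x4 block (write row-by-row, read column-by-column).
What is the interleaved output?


Matrix:
  1111
  1101
Read columns: 11111011

11111011


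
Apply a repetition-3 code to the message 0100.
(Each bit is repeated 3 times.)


Each bit -> 3 copies

000111000000


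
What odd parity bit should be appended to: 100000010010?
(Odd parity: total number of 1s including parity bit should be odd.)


Number of 1s in data: 3
Parity bit: 0

0


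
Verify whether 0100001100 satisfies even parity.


Number of 1s: 3

No, parity error (3 ones)


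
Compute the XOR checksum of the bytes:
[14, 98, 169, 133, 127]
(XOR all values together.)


XOR chain: 14 ^ 98 ^ 169 ^ 133 ^ 127 = 63

63


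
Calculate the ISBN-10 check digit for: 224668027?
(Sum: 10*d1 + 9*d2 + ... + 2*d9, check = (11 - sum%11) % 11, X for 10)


Weighted sum: 208
208 mod 11 = 10

Check digit: 1


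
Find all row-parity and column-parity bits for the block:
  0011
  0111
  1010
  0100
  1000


Row parities: 01011
Column parities: 0010

Row P: 01011, Col P: 0010, Corner: 1


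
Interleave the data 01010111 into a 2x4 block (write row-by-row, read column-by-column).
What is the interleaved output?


Matrix:
  0101
  0111
Read columns: 00110111

00110111


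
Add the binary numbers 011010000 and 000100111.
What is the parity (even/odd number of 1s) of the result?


011010000 = 208
000100111 = 39
Sum = 247 = 11110111
1s count = 7

odd parity (7 ones in 11110111)


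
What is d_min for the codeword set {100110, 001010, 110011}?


Comparing all pairs, minimum distance: 3
Can detect 2 errors, correct 1 errors

3


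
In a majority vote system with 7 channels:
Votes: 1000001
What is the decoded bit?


Ones: 2 out of 7
Threshold: 4

0 (2/7 voted 1)


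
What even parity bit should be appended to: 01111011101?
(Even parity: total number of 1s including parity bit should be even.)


Number of 1s in data: 8
Parity bit: 0

0


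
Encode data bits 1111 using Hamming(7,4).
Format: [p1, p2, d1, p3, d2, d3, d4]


Parity bits: p1=1, p2=1, p3=1

1111111


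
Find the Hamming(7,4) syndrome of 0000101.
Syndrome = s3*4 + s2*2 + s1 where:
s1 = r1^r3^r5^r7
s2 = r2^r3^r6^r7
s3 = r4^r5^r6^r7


s1=0, s2=1, s3=0

Syndrome = 2 (error at position 2)


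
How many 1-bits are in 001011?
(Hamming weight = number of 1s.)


Counting 1s in 001011

3


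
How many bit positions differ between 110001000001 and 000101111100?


XOR: 110100111101
Count of 1s: 8

8


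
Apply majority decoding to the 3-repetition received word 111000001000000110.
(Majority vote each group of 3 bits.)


Groups: 111, 000, 001, 000, 000, 110
Majority votes: 100001

100001


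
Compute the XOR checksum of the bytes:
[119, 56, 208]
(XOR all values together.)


XOR chain: 119 ^ 56 ^ 208 = 159

159


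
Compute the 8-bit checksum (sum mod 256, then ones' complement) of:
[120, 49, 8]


Sum = 177 mod 256 = 177
Complement = 78

78


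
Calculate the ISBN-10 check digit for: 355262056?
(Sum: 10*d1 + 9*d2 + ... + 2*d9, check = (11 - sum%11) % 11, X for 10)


Weighted sum: 202
202 mod 11 = 4

Check digit: 7


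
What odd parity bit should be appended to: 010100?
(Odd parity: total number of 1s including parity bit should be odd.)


Number of 1s in data: 2
Parity bit: 1

1


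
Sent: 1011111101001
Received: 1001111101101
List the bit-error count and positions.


XOR: 0010000000100

2 error(s) at position(s): 2, 10


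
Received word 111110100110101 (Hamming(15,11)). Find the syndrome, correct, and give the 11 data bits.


Syndrome = 5: error at position 5

Data: 10010110101 (corrected bit 5)


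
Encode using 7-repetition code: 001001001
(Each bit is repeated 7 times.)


Each bit -> 7 copies

000000000000001111111000000000000001111111000000000000001111111


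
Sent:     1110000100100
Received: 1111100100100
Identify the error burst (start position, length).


XOR: 0001100000000

Burst at position 3, length 2


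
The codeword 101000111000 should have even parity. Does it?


Number of 1s: 5

No, parity error (5 ones)


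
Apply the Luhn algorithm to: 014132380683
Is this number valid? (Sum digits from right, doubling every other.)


Luhn sum = 48
48 mod 10 = 8

Invalid (Luhn sum mod 10 = 8)


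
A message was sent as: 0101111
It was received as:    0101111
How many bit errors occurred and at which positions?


XOR: 0000000

0 errors (received matches sent)


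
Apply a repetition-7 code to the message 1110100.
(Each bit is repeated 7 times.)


Each bit -> 7 copies

1111111111111111111110000000111111100000000000000


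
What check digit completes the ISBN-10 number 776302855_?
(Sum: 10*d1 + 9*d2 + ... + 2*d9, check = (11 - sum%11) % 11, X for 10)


Weighted sum: 269
269 mod 11 = 5

Check digit: 6


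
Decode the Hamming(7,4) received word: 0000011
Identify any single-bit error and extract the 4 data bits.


Syndrome = 1: error at position 1

Data: 0011 (corrected bit 1)


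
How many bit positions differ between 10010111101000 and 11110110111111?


XOR: 01100001010111
Count of 1s: 7

7


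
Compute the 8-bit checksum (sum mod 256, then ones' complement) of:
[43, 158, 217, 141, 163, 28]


Sum = 750 mod 256 = 238
Complement = 17

17


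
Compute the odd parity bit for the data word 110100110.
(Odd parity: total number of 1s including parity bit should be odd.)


Number of 1s in data: 5
Parity bit: 0

0


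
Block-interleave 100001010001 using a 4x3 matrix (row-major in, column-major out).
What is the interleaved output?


Matrix:
  100
  001
  010
  001
Read columns: 100000100101

100000100101


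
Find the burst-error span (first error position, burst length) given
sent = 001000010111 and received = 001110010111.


XOR: 000110000000

Burst at position 3, length 2


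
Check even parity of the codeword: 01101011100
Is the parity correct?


Number of 1s: 6

Yes, parity is correct (6 ones)


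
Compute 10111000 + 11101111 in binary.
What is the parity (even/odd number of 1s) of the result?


10111000 = 184
11101111 = 239
Sum = 423 = 110100111
1s count = 6

even parity (6 ones in 110100111)


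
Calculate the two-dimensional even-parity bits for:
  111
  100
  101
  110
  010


Row parities: 11001
Column parities: 010

Row P: 11001, Col P: 010, Corner: 1


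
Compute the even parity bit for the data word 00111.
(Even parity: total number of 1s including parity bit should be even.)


Number of 1s in data: 3
Parity bit: 1

1


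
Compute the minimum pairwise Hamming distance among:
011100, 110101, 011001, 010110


Comparing all pairs, minimum distance: 2
Can detect 1 errors, correct 0 errors

2


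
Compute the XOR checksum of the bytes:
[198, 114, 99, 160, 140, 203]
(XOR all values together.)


XOR chain: 198 ^ 114 ^ 99 ^ 160 ^ 140 ^ 203 = 48

48


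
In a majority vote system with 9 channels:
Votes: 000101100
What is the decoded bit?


Ones: 3 out of 9
Threshold: 5

0 (3/9 voted 1)


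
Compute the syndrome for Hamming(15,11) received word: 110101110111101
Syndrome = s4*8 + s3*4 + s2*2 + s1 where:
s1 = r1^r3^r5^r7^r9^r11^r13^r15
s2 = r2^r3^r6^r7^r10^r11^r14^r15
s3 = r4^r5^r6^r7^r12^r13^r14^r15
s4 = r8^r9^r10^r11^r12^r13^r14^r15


s1=1, s2=0, s3=0, s4=0

Syndrome = 1 (error at position 1)


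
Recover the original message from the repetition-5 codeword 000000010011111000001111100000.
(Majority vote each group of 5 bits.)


Groups: 00000, 00100, 11111, 00000, 11111, 00000
Majority votes: 001010

001010


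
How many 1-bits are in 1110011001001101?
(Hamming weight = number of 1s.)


Counting 1s in 1110011001001101

9


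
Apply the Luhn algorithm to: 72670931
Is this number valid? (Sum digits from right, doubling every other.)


Luhn sum = 33
33 mod 10 = 3

Invalid (Luhn sum mod 10 = 3)


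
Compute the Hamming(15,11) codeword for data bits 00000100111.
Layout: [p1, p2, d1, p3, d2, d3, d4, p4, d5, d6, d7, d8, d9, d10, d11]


Parity bits: p1=0, p2=1, p3=1, p4=0

010100000100111


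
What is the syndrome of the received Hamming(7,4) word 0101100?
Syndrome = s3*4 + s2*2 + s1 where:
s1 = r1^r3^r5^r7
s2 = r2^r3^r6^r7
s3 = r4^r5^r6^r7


s1=1, s2=1, s3=0

Syndrome = 3 (error at position 3)


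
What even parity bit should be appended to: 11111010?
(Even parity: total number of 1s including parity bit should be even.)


Number of 1s in data: 6
Parity bit: 0

0


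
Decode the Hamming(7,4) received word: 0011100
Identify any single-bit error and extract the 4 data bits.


Syndrome = 2: error at position 2

Data: 1100 (corrected bit 2)


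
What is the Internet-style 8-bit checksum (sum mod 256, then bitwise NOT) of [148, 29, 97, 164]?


Sum = 438 mod 256 = 182
Complement = 73

73


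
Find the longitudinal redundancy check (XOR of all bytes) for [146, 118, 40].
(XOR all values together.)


XOR chain: 146 ^ 118 ^ 40 = 204

204


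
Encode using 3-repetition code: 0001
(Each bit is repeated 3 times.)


Each bit -> 3 copies

000000000111


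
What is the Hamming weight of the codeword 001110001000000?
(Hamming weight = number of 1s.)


Counting 1s in 001110001000000

4


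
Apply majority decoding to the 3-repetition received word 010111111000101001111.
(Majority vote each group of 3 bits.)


Groups: 010, 111, 111, 000, 101, 001, 111
Majority votes: 0110101

0110101


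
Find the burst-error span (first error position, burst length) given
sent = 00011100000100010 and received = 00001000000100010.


XOR: 00010100000000000

Burst at position 3, length 3


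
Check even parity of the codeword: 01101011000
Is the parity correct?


Number of 1s: 5

No, parity error (5 ones)


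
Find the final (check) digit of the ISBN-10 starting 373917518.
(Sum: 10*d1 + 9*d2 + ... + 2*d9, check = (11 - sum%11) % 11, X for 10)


Weighted sum: 260
260 mod 11 = 7

Check digit: 4


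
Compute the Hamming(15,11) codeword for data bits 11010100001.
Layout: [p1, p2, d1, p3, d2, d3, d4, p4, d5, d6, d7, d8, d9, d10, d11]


Parity bits: p1=0, p2=0, p3=1, p4=0

001110100100001


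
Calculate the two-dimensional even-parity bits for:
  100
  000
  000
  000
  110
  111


Row parities: 100001
Column parities: 101

Row P: 100001, Col P: 101, Corner: 0


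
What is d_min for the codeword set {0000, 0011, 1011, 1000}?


Comparing all pairs, minimum distance: 1
Can detect 0 errors, correct 0 errors

1


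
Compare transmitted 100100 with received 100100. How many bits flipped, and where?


XOR: 000000

0 errors (received matches sent)


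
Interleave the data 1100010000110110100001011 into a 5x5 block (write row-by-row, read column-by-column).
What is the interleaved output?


Matrix:
  11000
  10000
  11011
  01000
  01011
Read columns: 1110010111000000010100101

1110010111000000010100101


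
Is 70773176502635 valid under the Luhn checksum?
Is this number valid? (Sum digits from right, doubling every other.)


Luhn sum = 57
57 mod 10 = 7

Invalid (Luhn sum mod 10 = 7)


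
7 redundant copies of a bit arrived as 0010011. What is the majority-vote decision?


Ones: 3 out of 7
Threshold: 4

0 (3/7 voted 1)


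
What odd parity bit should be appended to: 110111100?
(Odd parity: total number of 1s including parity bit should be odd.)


Number of 1s in data: 6
Parity bit: 1

1


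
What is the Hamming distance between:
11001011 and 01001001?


XOR: 10000010
Count of 1s: 2

2


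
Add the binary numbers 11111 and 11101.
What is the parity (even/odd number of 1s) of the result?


11111 = 31
11101 = 29
Sum = 60 = 111100
1s count = 4

even parity (4 ones in 111100)


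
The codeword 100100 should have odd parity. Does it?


Number of 1s: 2

No, parity error (2 ones)


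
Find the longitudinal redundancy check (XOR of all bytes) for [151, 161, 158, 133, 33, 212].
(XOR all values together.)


XOR chain: 151 ^ 161 ^ 158 ^ 133 ^ 33 ^ 212 = 216

216


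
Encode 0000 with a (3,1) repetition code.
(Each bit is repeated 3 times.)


Each bit -> 3 copies

000000000000


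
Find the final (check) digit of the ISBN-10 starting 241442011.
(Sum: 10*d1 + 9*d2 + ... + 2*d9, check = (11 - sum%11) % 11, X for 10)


Weighted sum: 131
131 mod 11 = 10

Check digit: 1


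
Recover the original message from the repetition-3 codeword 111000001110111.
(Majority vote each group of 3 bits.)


Groups: 111, 000, 001, 110, 111
Majority votes: 10011

10011


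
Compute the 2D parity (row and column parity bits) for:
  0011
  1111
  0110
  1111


Row parities: 0000
Column parities: 0101

Row P: 0000, Col P: 0101, Corner: 0


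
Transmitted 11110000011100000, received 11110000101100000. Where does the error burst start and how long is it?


XOR: 00000000110000000

Burst at position 8, length 2


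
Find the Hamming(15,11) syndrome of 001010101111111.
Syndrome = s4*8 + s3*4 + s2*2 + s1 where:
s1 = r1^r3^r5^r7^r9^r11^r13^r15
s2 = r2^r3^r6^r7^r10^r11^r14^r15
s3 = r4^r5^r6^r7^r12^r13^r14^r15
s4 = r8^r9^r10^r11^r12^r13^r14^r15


s1=1, s2=0, s3=0, s4=1

Syndrome = 9 (error at position 9)
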